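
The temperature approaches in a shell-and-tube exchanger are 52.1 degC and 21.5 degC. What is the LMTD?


LMTD = (dT1 - dT2) / ln(dT1/dT2)
= (52.1 - 21.5) / ln(52.1 / 21.5) = 30.6 / 0.885112 = 34.57

34.57 degC


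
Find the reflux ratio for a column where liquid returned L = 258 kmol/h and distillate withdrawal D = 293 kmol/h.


Reflux ratio definition: R = L / D (liquid returned / distillate withdrawn)
L = 258 kmol/h, D = 293 kmol/h
R = 258 / 293 = 0.8805

0.8805


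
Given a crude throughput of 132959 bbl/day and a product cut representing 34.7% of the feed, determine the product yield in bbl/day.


Crude throughput = 132959 bbl/day
Fraction yield = 34.7%
yield = throughput * fraction / 100
yield = 132959 * 34.7 / 100 = 46136.773

46136.773 bbl/day


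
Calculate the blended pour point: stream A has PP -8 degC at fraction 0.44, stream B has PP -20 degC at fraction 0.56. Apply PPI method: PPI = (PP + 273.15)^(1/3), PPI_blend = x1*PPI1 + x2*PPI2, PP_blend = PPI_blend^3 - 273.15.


PPI_1 = (-8 + 273.15)^(1/3) = 6.42437
PPI_2 = (-20 + 273.15)^(1/3) = 6.325953
PPI_blend = 0.44 * 6.42437 + 0.56 * 6.325953 = 6.369256
PP_blend = 6.369256^3 - 273.15 = 258.3843 - 273.15 = -14.77

-14.77 degC


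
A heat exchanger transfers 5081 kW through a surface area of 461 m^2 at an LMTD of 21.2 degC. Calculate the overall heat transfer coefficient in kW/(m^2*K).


From Q = U*A*LMTD, U = Q / (A * LMTD)
U = 5081 / (461 * 21.2) = 5081 / 9773.2 = 0.5199

0.5199 kW/(m^2*K)


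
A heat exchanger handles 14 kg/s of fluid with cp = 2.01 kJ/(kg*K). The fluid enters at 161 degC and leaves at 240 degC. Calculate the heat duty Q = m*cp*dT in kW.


Q = m_dot * cp * delta_T
delta_T = 240 - 161 = 79 K
Q = 14 * 2.01 * 79
= 28.14 * 79
= 2223.06 kW

2223.06 kW


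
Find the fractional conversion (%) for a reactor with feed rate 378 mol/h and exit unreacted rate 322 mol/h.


X = (F_in - F_out) / F_in * 100
Moles reacted = 378 - 322 = 56
X = 56 / 378 * 100
= 0.1481 * 100
= 14.81 %

14.81 %


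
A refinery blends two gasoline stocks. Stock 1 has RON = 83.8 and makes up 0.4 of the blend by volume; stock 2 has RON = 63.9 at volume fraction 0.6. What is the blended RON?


Linear blending: RON_blend = sum(vi * RONi)
Contribution 1: 0.4 * 83.8 = 33.52
Contribution 2: 0.6 * 63.9 = 38.34
RON_blend = 33.52 + 38.34 = 71.86

71.86


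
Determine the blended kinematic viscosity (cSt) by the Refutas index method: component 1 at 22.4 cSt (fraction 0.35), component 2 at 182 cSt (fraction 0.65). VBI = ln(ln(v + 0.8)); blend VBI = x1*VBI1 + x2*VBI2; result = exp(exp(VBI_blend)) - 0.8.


Refutas method: VBN_i = 14.534*ln(ln(visc_i + 0.8)) + 10.975, blended linearly by mass fraction; since VBN is linear in VBI_i = ln(ln(visc_i + 0.8)) and the fractions sum to 1, blend VBI directly: visc = exp(exp(VBI_blend)) - 0.8
VBI_1 = ln(ln(22.4 + 0.8)) = 1.14554
VBI_2 = ln(ln(182 + 0.8)) = 1.65027
VBI_blend = 0.35 * 1.14554 + 0.65 * 1.65027 = 1.47361
visc_blend = exp(exp(1.47361)) - 0.8 = 77.85

77.85 cSt


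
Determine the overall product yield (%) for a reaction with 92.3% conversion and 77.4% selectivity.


Overall yield = conversion (%) * selectivity (%) / 100
Conversion = 92.3%, Selectivity = 77.4%
Y = 92.3 * 77.4 / 100
= 71.4402 %

71.4402 %


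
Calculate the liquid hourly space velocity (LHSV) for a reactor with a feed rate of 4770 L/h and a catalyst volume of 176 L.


LHSV = volumetric feed rate / catalyst volume
= 4770 L/h / 176 L
= 27.10 h^-1

27.10 h^-1


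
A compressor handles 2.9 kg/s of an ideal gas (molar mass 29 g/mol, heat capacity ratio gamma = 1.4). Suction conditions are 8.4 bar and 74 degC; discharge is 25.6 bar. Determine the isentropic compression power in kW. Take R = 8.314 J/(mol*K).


Isentropic work: W = m*(gamma/(gamma-1))*(R*T1/MW)*((P2/P1)^((gamma-1)/gamma) - 1)
T1 = 74 + 273.15 = 347.15 K
Pressure ratio = 25.6 / 8.4 = 3.04762
Exponent = (1.4 - 1)/1.4 = 0.285714
(P2/P1)^exp - 1 = 3.04762^0.285714 - 1 = 0.37491
W = 2.9 * 1.4 / 0.4 * 8.314 * 347.15 / 29 * 0.37491 = 378.7

378.7 kW


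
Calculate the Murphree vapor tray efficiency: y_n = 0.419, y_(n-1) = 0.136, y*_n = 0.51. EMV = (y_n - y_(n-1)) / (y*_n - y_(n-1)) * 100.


Murphree vapor efficiency: EMV = (y_n - y_(n-1)) / (y*_n - y_(n-1)) * 100
EMV = (0.419 - 0.136) / (0.51 - 0.136) * 100 = 0.283 / 0.374 * 100 = 75.67

75.67 %


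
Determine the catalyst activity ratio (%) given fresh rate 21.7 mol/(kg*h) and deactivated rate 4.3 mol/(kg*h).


Activity (%) = (rate_used / rate_fresh) * 100
rate_used = 4.3, rate_fresh = 21.7
= (4.3 / 21.7) * 100
= 0.1982 * 100 = 19.82

19.82 %


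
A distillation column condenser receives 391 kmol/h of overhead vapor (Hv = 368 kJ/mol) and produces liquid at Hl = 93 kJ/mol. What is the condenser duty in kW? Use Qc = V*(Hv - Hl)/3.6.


Qc = 391 * (368 - 93) / 3.6 = 391 * 275 / 3.6 = 29870

29870 kW


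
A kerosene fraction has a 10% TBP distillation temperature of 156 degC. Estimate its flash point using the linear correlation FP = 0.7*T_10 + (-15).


FP = 0.7 * 156 + (-15) = 94.2

94.2 degC


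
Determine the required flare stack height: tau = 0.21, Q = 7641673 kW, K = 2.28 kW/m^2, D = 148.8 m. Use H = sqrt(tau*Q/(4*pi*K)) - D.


tau*Q/(4*pi*K) = 0.21 * 7641673 / (4 * pi * 2.28) = 56009.7
sqrt(56009.7) = 236.664
H = 236.664 - 148.8 = 87.86

87.86 m


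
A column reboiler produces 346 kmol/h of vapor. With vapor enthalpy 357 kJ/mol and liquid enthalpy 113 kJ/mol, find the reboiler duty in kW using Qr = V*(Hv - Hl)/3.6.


Qr = 346 * (357 - 113) / 3.6 = 346 * 244 / 3.6 = 23450

23450 kW


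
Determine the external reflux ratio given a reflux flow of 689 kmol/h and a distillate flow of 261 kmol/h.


Reflux ratio definition: R = L / D (liquid returned / distillate withdrawn)
L = 689 kmol/h, D = 261 kmol/h
R = 689 / 261 = 2.640

2.640


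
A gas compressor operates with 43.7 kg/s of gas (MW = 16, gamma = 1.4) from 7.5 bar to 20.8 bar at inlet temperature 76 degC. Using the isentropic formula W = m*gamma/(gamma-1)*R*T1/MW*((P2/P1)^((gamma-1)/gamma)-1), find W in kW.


Isentropic work: W = m*(gamma/(gamma-1))*(R*T1/MW)*((P2/P1)^((gamma-1)/gamma) - 1)
T1 = 76 + 273.15 = 349.15 K
Pressure ratio = 20.8 / 7.5 = 2.77333
Exponent = (1.4 - 1)/1.4 = 0.285714
(P2/P1)^exp - 1 = 2.77333^0.285714 - 1 = 0.338356
W = 43.7 * 1.4 / 0.4 * 8.314 * 349.15 / 16 * 0.338356 = 9389

9389 kW


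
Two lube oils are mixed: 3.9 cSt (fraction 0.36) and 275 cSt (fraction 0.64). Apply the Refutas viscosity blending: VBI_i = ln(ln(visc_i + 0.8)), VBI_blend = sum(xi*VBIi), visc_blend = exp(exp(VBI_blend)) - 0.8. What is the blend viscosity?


Refutas method: VBN_i = 14.534*ln(ln(visc_i + 0.8)) + 10.975, blended linearly by mass fraction; since VBN is linear in VBI_i = ln(ln(visc_i + 0.8)) and the fractions sum to 1, blend VBI directly: visc = exp(exp(VBI_blend)) - 0.8
VBI_1 = ln(ln(3.9 + 0.8)) = 0.436681
VBI_2 = ln(ln(275 + 0.8)) = 1.72627
VBI_blend = 0.36 * 0.436681 + 0.64 * 1.72627 = 1.26202
visc_blend = exp(exp(1.26202)) - 0.8 = 33.41

33.41 cSt


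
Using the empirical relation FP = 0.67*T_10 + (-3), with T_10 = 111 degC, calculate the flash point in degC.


FP = 0.67 * 111 + (-3) = 71.37

71.37 degC


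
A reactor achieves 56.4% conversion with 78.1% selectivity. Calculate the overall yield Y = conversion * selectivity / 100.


Overall yield = conversion (%) * selectivity (%) / 100
Conversion = 56.4%, Selectivity = 78.1%
Y = 56.4 * 78.1 / 100
= 44.0484 %

44.0484 %


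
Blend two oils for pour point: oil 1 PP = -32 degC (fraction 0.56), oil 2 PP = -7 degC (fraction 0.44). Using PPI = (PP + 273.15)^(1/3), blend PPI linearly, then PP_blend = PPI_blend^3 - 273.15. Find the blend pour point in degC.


PPI_1 = (-32 + 273.15)^(1/3) = 6.224375
PPI_2 = (-7 + 273.15)^(1/3) = 6.432436
PPI_blend = 0.56 * 6.224375 + 0.44 * 6.432436 = 6.315922
PP_blend = 6.315922^3 - 273.15 = 251.9476 - 273.15 = -21.2

-21.2 degC


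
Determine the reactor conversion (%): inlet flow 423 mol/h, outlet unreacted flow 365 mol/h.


X = (F_in - F_out) / F_in * 100
Moles reacted = 423 - 365 = 58
X = 58 / 423 * 100
= 0.1371 * 100
= 13.71 %

13.71 %


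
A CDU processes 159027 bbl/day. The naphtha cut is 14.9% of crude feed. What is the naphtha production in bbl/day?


Crude throughput = 159027 bbl/day
Fraction yield = 14.9%
yield = throughput * fraction / 100
yield = 159027 * 14.9 / 100 = 23695.023

23695.023 bbl/day


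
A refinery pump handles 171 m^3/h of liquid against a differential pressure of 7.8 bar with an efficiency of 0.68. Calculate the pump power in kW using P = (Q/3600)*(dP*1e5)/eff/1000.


Q = 171 / 3600 = 0.0475 m^3/s
P = 0.0475 * (7.8 * 1e5) / 0.68 / 1000 = 54.49

54.49 kW


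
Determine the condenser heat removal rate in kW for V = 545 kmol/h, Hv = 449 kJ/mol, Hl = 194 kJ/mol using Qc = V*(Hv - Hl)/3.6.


Qc = 545 * (449 - 194) / 3.6 = 545 * 255 / 3.6 = 38600

38600 kW


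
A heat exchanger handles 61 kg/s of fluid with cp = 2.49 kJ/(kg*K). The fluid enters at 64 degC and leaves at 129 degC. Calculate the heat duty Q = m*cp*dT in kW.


Q = m_dot * cp * delta_T
delta_T = 129 - 64 = 65 K
Q = 61 * 2.49 * 65
= 151.89 * 65
= 9872.85 kW

9872.85 kW


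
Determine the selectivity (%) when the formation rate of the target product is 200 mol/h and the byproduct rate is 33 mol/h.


Selectivity = desired / (desired + undesired) * 100
Total products = 200 + 33 = 233 mol/h
S = 200 / 233 * 100
= 0.8584 * 100
= 85.84 %

85.84 %


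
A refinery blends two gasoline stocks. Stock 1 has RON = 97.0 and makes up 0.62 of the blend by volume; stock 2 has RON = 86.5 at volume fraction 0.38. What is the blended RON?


Linear blending: RON_blend = sum(vi * RONi)
Contribution 1: 0.62 * 97.0 = 60.14
Contribution 2: 0.38 * 86.5 = 32.87
RON_blend = 60.14 + 32.87 = 93.01

93.01


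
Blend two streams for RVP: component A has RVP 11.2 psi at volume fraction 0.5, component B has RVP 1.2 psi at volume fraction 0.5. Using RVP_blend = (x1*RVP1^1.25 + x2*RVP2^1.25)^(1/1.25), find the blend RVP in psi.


Chevron index: RVP_blend = (sum xi*RVPi^1.25)^(1/1.25)
RVP^1.25 terms: 0.5 * 11.2^1.25 + 0.5 * 1.2^1.25 = 10.8725
RVP_blend = 10.8725^(1/1.25) = 6.746

6.746 psi


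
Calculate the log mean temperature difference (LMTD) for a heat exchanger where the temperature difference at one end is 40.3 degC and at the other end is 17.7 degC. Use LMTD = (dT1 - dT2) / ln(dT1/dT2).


LMTD = (dT1 - dT2) / ln(dT1/dT2)
= (40.3 - 17.7) / ln(40.3 / 17.7) = 22.6 / 0.822787 = 27.47

27.47 degC


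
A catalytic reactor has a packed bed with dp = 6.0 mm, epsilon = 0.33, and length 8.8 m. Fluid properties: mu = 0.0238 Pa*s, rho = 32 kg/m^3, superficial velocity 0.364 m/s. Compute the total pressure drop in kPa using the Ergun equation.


dp = 6.0 mm = 0.006 m
Viscous term = 150*0.0238*0.364*(1-0.33)^2 / (0.006^2*0.33^3) = 450894
Inertial term = 1.75*32*0.364^2*(1-0.33) / (0.006*0.33^3) = 23055.4
dP/L = 450894 + 23055.4 = 473949 Pa/m
dP = 473949 * 8.8 / 1000 = 4171 kPa

4171 kPa


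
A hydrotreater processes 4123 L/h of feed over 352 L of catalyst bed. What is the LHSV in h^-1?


LHSV = volumetric feed rate / catalyst volume
= 4123 L/h / 352 L
= 11.71 h^-1

11.71 h^-1


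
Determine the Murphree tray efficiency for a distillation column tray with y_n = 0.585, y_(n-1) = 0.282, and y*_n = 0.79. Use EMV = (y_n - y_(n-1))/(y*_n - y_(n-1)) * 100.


Murphree vapor efficiency: EMV = (y_n - y_(n-1)) / (y*_n - y_(n-1)) * 100
EMV = (0.585 - 0.282) / (0.79 - 0.282) * 100 = 0.303 / 0.508 * 100 = 59.65

59.65 %


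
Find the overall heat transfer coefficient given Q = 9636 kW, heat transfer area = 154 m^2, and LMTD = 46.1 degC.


From Q = U*A*LMTD, U = Q / (A * LMTD)
U = 9636 / (154 * 46.1) = 9636 / 7099.4 = 1.357

1.357 kW/(m^2*K)


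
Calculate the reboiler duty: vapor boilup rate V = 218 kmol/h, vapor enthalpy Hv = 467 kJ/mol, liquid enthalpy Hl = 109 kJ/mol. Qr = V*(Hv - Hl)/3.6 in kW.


Qr = 218 * (467 - 109) / 3.6 = 218 * 358 / 3.6 = 21680

21680 kW


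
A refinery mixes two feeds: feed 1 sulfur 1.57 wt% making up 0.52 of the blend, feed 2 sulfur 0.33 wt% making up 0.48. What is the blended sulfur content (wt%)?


Linear sulfur blending: S_blend = x1*S1 + x2*S2
Contribution 1: 0.52 * 1.57 = 0.8164 wt%
Contribution 2: 0.48 * 0.33 = 0.1584 wt%
S_blend = 0.8164 + 0.1584 = 0.9748

0.9748 wt%


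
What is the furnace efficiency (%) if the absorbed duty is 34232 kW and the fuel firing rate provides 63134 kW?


Furnace efficiency = Q_absorbed / Q_fuel * 100
= 34232 / 63134 * 100 = 54.22

54.22 %


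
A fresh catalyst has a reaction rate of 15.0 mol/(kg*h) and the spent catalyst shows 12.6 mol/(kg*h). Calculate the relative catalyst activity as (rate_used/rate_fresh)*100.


Activity (%) = (rate_used / rate_fresh) * 100
rate_used = 12.6, rate_fresh = 15.0
= (12.6 / 15.0) * 100
= 0.8400 * 100 = 84.00

84.00 %


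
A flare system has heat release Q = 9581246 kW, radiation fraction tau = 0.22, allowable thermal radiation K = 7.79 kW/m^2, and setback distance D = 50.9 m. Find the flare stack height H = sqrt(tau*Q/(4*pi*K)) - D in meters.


tau*Q/(4*pi*K) = 0.22 * 9581246 / (4 * pi * 7.79) = 21532.6
sqrt(21532.6) = 146.74
H = 146.74 - 50.9 = 95.84

95.84 m


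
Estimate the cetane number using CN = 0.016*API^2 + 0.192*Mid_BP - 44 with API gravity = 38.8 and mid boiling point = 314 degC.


CN = 0.016 * 38.8^2 + 0.192 * 314 - 44
CN = 24.08704 + 60.288 - 44 = 40.37504

40.37504


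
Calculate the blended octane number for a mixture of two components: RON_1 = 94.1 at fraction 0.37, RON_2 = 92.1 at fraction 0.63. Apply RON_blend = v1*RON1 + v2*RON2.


Linear blending: RON_blend = sum(vi * RONi)
Contribution 1: 0.37 * 94.1 = 34.817
Contribution 2: 0.63 * 92.1 = 58.023
RON_blend = 34.817 + 58.023 = 92.84

92.84


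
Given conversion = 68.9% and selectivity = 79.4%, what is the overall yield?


Overall yield = conversion (%) * selectivity (%) / 100
Conversion = 68.9%, Selectivity = 79.4%
Y = 68.9 * 79.4 / 100
= 54.7066 %

54.7066 %


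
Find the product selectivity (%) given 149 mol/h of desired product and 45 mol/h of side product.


Selectivity = desired / (desired + undesired) * 100
Total products = 149 + 45 = 194 mol/h
S = 149 / 194 * 100
= 0.7680 * 100
= 76.80 %

76.80 %


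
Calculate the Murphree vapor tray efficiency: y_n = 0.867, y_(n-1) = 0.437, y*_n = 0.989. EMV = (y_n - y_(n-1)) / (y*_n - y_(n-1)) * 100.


Murphree vapor efficiency: EMV = (y_n - y_(n-1)) / (y*_n - y_(n-1)) * 100
EMV = (0.867 - 0.437) / (0.989 - 0.437) * 100 = 0.43 / 0.552 * 100 = 77.90

77.90 %


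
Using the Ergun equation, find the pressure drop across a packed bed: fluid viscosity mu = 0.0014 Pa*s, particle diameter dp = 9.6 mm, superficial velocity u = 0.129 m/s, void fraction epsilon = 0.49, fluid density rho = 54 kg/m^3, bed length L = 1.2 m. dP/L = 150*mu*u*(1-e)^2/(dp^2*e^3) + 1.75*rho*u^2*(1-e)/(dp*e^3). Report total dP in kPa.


dp = 9.6 mm = 0.0096 m
Viscous term = 150*0.0014*0.129*(1-0.49)^2 / (0.0096^2*0.49^3) = 649.858
Inertial term = 1.75*54*0.129^2*(1-0.49) / (0.0096*0.49^3) = 710.104
dP/L = 649.858 + 710.104 = 1359.96 Pa/m
dP = 1359.96 * 1.2 / 1000 = 1.632 kPa

1.632 kPa


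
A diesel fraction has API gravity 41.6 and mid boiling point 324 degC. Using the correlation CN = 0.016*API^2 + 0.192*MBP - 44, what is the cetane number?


CN = 0.016 * 41.6^2 + 0.192 * 324 - 44
CN = 27.68896 + 62.208 - 44 = 45.89696

45.89696


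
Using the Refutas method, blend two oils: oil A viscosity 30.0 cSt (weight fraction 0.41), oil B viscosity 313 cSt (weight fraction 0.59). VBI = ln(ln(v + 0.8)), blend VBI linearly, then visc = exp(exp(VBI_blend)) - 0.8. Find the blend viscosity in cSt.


Refutas method: VBN_i = 14.534*ln(ln(visc_i + 0.8)) + 10.975, blended linearly by mass fraction; since VBN is linear in VBI_i = ln(ln(visc_i + 0.8)) and the fractions sum to 1, blend VBI directly: visc = exp(exp(VBI_blend)) - 0.8
VBI_1 = ln(ln(30.0 + 0.8)) = 1.23184
VBI_2 = ln(ln(313 + 0.8)) = 1.74898
VBI_blend = 0.41 * 1.23184 + 0.59 * 1.74898 = 1.53695
visc_blend = exp(exp(1.53695)) - 0.8 = 103.8

103.8 cSt


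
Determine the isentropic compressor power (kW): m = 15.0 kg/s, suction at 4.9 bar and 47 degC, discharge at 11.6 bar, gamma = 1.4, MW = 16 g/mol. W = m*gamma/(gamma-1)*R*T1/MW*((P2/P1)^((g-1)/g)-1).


Isentropic work: W = m*(gamma/(gamma-1))*(R*T1/MW)*((P2/P1)^((gamma-1)/gamma) - 1)
T1 = 47 + 273.15 = 320.15 K
Pressure ratio = 11.6 / 4.9 = 2.36735
Exponent = (1.4 - 1)/1.4 = 0.285714
(P2/P1)^exp - 1 = 2.36735^0.285714 - 1 = 0.279181
W = 15.0 * 1.4 / 0.4 * 8.314 * 320.15 / 16 * 0.279181 = 2438

2438 kW


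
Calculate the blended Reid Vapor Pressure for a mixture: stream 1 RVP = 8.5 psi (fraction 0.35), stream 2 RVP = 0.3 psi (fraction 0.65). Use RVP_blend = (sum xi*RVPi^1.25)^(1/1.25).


Chevron index: RVP_blend = (sum xi*RVPi^1.25)^(1/1.25)
RVP^1.25 terms: 0.35 * 8.5^1.25 + 0.65 * 0.3^1.25 = 5.22406
RVP_blend = 5.22406^(1/1.25) = 3.753

3.753 psi


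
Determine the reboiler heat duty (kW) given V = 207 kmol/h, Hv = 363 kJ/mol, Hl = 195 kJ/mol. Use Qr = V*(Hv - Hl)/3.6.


Qr = 207 * (363 - 195) / 3.6 = 207 * 168 / 3.6 = 9660

9660 kW


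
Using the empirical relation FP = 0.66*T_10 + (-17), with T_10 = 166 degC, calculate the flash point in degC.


FP = 0.66 * 166 + (-17) = 92.56

92.56 degC


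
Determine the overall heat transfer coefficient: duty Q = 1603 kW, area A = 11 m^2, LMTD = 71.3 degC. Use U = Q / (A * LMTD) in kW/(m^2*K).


From Q = U*A*LMTD, U = Q / (A * LMTD)
U = 1603 / (11 * 71.3) = 1603 / 784.3 = 2.044

2.044 kW/(m^2*K)


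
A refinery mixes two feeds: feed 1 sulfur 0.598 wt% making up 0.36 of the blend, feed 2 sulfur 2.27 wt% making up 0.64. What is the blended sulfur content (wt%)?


Linear sulfur blending: S_blend = x1*S1 + x2*S2
Contribution 1: 0.36 * 0.598 = 0.21528 wt%
Contribution 2: 0.64 * 2.27 = 1.4528 wt%
S_blend = 0.21528 + 1.4528 = 1.66808

1.66808 wt%


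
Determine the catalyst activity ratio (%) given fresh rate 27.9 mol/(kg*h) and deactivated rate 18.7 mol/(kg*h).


Activity (%) = (rate_used / rate_fresh) * 100
rate_used = 18.7, rate_fresh = 27.9
= (18.7 / 27.9) * 100
= 0.6703 * 100 = 67.03

67.03 %


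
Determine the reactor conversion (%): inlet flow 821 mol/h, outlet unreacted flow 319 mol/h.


X = (F_in - F_out) / F_in * 100
Moles reacted = 821 - 319 = 502
X = 502 / 821 * 100
= 0.6114 * 100
= 61.14 %

61.14 %


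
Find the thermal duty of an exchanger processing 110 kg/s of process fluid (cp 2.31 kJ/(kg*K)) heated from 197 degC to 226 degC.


Q = m_dot * cp * delta_T
delta_T = 226 - 197 = 29 K
Q = 110 * 2.31 * 29
= 254.1 * 29
= 7368.9 kW

7368.9 kW


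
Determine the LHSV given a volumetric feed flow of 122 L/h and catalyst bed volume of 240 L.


LHSV = volumetric feed rate / catalyst volume
= 122 L/h / 240 L
= 0.5083 h^-1

0.5083 h^-1


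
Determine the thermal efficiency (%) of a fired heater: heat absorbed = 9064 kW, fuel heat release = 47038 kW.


Furnace efficiency = Q_absorbed / Q_fuel * 100
= 9064 / 47038 * 100 = 19.27

19.27 %


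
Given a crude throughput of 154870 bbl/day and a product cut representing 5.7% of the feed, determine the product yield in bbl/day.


Crude throughput = 154870 bbl/day
Fraction yield = 5.7%
yield = throughput * fraction / 100
yield = 154870 * 5.7 / 100 = 8827.59

8827.59 bbl/day


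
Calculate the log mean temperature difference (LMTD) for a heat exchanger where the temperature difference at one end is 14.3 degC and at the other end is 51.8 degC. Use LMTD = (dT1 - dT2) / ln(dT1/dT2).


LMTD = (dT1 - dT2) / ln(dT1/dT2)
= (14.3 - 51.8) / ln(14.3 / 51.8) = -37.5 / -1.28713 = 29.13

29.13 degC


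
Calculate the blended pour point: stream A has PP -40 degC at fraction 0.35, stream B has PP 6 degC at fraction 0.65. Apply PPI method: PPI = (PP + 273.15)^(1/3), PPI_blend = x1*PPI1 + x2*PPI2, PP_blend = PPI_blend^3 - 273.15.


PPI_1 = (-40 + 273.15)^(1/3) = 6.15477
PPI_2 = (6 + 273.15)^(1/3) = 6.535506
PPI_blend = 0.35 * 6.15477 + 0.65 * 6.535506 = 6.402248
PP_blend = 6.402248^3 - 273.15 = 262.4203 - 273.15 = -10.73

-10.73 degC


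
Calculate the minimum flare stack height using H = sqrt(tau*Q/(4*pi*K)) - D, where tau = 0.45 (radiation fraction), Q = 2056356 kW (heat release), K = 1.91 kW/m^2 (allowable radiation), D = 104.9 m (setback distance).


tau*Q/(4*pi*K) = 0.45 * 2056356 / (4 * pi * 1.91) = 38553.8
sqrt(38553.8) = 196.351
H = 196.351 - 104.9 = 91.45

91.45 m


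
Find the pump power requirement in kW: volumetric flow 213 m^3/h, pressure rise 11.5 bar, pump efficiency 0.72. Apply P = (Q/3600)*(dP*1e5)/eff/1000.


Q = 213 / 3600 = 0.0591667 m^3/s
P = 0.0591667 * (11.5 * 1e5) / 0.72 / 1000 = 94.50

94.50 kW


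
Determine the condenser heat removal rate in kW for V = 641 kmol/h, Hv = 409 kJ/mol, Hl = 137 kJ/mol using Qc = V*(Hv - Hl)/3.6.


Qc = 641 * (409 - 137) / 3.6 = 641 * 272 / 3.6 = 48430

48430 kW


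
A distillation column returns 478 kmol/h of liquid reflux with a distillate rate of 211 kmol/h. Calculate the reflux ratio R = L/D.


Reflux ratio definition: R = L / D (liquid returned / distillate withdrawn)
L = 478 kmol/h, D = 211 kmol/h
R = 478 / 211 = 2.265

2.265


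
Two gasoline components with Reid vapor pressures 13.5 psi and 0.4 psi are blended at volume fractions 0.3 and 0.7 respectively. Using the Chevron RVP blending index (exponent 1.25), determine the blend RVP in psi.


Chevron index: RVP_blend = (sum xi*RVPi^1.25)^(1/1.25)
RVP^1.25 terms: 0.3 * 13.5^1.25 + 0.7 * 0.4^1.25 = 7.98583
RVP_blend = 7.98583^(1/1.25) = 5.271

5.271 psi


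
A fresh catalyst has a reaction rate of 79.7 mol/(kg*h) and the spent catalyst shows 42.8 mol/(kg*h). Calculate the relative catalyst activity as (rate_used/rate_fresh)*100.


Activity (%) = (rate_used / rate_fresh) * 100
rate_used = 42.8, rate_fresh = 79.7
= (42.8 / 79.7) * 100
= 0.5370 * 100 = 53.70

53.70 %


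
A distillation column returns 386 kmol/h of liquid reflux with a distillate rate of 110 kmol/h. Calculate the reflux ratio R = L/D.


Reflux ratio definition: R = L / D (liquid returned / distillate withdrawn)
L = 386 kmol/h, D = 110 kmol/h
R = 386 / 110 = 3.509

3.509


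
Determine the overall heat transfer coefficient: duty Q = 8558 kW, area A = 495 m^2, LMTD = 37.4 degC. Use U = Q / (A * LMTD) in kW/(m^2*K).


From Q = U*A*LMTD, U = Q / (A * LMTD)
U = 8558 / (495 * 37.4) = 8558 / 18513 = 0.4623

0.4623 kW/(m^2*K)


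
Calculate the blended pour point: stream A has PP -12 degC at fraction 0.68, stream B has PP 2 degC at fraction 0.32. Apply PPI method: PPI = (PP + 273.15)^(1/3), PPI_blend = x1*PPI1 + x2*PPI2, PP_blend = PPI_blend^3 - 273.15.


PPI_1 = (-12 + 273.15)^(1/3) = 6.391901
PPI_2 = (2 + 273.15)^(1/3) = 6.504139
PPI_blend = 0.68 * 6.391901 + 0.32 * 6.504139 = 6.427817
PP_blend = 6.427817^3 - 273.15 = 265.577 - 273.15 = -7.57

-7.57 degC


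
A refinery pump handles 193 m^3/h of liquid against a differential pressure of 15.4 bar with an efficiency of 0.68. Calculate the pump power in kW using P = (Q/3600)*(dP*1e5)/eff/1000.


Q = 193 / 3600 = 0.0536111 m^3/s
P = 0.0536111 * (15.4 * 1e5) / 0.68 / 1000 = 121.4

121.4 kW


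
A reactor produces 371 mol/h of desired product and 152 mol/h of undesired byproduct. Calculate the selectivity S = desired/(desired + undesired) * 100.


Selectivity = desired / (desired + undesired) * 100
Total products = 371 + 152 = 523 mol/h
S = 371 / 523 * 100
= 0.7094 * 100
= 70.94 %

70.94 %


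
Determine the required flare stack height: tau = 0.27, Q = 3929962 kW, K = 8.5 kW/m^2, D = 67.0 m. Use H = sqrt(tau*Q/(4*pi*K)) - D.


tau*Q/(4*pi*K) = 0.27 * 3929962 / (4 * pi * 8.5) = 9933.98
sqrt(9933.98) = 99.6694
H = 99.6694 - 67.0 = 32.67

32.67 m


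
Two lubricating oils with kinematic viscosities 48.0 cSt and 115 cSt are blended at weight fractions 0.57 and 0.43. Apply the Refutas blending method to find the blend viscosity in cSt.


Refutas method: VBN_i = 14.534*ln(ln(visc_i + 0.8)) + 10.975, blended linearly by mass fraction; since VBN is linear in VBI_i = ln(ln(visc_i + 0.8)) and the fractions sum to 1, blend VBI directly: visc = exp(exp(VBI_blend)) - 0.8
VBI_1 = ln(ln(48.0 + 0.8)) = 1.35783
VBI_2 = ln(ln(115 + 0.8)) = 1.55854
VBI_blend = 0.57 * 1.35783 + 0.43 * 1.55854 = 1.44414
visc_blend = exp(exp(1.44414)) - 0.8 = 68.48

68.48 cSt


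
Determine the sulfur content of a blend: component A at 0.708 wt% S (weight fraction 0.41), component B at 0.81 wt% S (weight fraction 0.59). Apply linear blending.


Linear sulfur blending: S_blend = x1*S1 + x2*S2
Contribution 1: 0.41 * 0.708 = 0.29028 wt%
Contribution 2: 0.59 * 0.81 = 0.4779 wt%
S_blend = 0.29028 + 0.4779 = 0.76818

0.76818 wt%


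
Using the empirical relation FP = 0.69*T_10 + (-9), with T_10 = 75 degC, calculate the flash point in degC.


FP = 0.69 * 75 + (-9) = 42.75

42.75 degC


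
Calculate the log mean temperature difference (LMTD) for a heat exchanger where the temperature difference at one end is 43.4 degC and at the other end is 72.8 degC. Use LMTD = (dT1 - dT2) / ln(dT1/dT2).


LMTD = (dT1 - dT2) / ln(dT1/dT2)
= (43.4 - 72.8) / ln(43.4 / 72.8) = -29.4 / -0.517257 = 56.84

56.84 degC


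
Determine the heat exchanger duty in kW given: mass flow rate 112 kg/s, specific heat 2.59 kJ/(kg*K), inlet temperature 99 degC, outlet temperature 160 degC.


Q = m_dot * cp * delta_T
delta_T = 160 - 99 = 61 K
Q = 112 * 2.59 * 61
= 290.08 * 61
= 17694.88 kW

17694.88 kW


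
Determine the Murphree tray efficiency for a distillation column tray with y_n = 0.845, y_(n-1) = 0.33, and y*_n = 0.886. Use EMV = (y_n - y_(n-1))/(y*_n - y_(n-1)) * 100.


Murphree vapor efficiency: EMV = (y_n - y_(n-1)) / (y*_n - y_(n-1)) * 100
EMV = (0.845 - 0.33) / (0.886 - 0.33) * 100 = 0.515 / 0.556 * 100 = 92.63

92.63 %


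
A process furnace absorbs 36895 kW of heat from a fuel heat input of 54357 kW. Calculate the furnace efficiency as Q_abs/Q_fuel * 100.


Furnace efficiency = Q_absorbed / Q_fuel * 100
= 36895 / 54357 * 100 = 67.88

67.88 %


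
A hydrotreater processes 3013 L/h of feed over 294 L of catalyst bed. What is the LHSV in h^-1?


LHSV = volumetric feed rate / catalyst volume
= 3013 L/h / 294 L
= 10.25 h^-1

10.25 h^-1


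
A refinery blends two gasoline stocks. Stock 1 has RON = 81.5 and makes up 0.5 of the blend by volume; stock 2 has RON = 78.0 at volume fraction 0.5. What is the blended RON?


Linear blending: RON_blend = sum(vi * RONi)
Contribution 1: 0.5 * 81.5 = 40.75
Contribution 2: 0.5 * 78.0 = 39
RON_blend = 40.75 + 39 = 79.75

79.75


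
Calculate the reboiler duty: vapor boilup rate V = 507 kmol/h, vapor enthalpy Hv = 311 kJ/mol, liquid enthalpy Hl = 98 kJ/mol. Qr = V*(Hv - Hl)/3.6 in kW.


Qr = 507 * (311 - 98) / 3.6 = 507 * 213 / 3.6 = 30000

30000 kW


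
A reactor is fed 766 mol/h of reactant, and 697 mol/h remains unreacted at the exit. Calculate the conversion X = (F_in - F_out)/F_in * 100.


X = (F_in - F_out) / F_in * 100
Moles reacted = 766 - 697 = 69
X = 69 / 766 * 100
= 0.09008 * 100
= 9.008 %

9.008 %


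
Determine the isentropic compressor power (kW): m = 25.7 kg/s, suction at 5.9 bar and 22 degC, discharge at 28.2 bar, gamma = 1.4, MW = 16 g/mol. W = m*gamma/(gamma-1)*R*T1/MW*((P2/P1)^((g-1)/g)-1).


Isentropic work: W = m*(gamma/(gamma-1))*(R*T1/MW)*((P2/P1)^((gamma-1)/gamma) - 1)
T1 = 22 + 273.15 = 295.15 K
Pressure ratio = 28.2 / 5.9 = 4.77966
Exponent = (1.4 - 1)/1.4 = 0.285714
(P2/P1)^exp - 1 = 4.77966^0.285714 - 1 = 0.563555
W = 25.7 * 1.4 / 0.4 * 8.314 * 295.15 / 16 * 0.563555 = 7774

7774 kW


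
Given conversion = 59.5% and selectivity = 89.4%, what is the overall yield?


Overall yield = conversion (%) * selectivity (%) / 100
Conversion = 59.5%, Selectivity = 89.4%
Y = 59.5 * 89.4 / 100
= 53.193 %

53.193 %


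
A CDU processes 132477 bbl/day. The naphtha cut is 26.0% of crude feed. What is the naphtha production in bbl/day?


Crude throughput = 132477 bbl/day
Fraction yield = 26.0%
yield = throughput * fraction / 100
yield = 132477 * 26.0 / 100 = 34444.02

34444.02 bbl/day


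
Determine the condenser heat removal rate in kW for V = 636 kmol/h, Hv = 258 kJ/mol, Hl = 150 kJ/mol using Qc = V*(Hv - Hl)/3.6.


Qc = 636 * (258 - 150) / 3.6 = 636 * 108 / 3.6 = 19080

19080 kW


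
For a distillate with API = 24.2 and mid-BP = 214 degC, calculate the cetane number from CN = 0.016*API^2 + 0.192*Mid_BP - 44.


CN = 0.016 * 24.2^2 + 0.192 * 214 - 44
CN = 9.37024 + 41.088 - 44 = 6.45824

6.45824


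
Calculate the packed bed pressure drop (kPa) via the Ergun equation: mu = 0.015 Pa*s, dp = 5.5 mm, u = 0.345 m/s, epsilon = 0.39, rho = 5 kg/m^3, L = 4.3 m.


dp = 5.5 mm = 0.0055 m
Viscous term = 150*0.015*0.345*(1-0.39)^2 / (0.0055^2*0.39^3) = 160969
Inertial term = 1.75*5*0.345^2*(1-0.39) / (0.0055*0.39^3) = 1947.24
dP/L = 160969 + 1947.24 = 162916 Pa/m
dP = 162916 * 4.3 / 1000 = 700.5 kPa

700.5 kPa


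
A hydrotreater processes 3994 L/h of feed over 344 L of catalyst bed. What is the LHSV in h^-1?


LHSV = volumetric feed rate / catalyst volume
= 3994 L/h / 344 L
= 11.61 h^-1

11.61 h^-1


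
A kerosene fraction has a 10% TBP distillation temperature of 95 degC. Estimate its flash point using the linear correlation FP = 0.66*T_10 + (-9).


FP = 0.66 * 95 + (-9) = 53.7

53.7 degC


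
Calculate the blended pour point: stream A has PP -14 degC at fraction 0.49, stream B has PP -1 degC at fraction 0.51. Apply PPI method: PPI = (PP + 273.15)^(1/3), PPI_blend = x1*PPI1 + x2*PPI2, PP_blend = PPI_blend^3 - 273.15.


PPI_1 = (-14 + 273.15)^(1/3) = 6.375541
PPI_2 = (-1 + 273.15)^(1/3) = 6.480414
PPI_blend = 0.49 * 6.375541 + 0.51 * 6.480414 = 6.429026
PP_blend = 6.429026^3 - 273.15 = 265.7269 - 273.15 = -7.42

-7.42 degC


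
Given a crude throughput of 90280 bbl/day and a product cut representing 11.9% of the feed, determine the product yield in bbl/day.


Crude throughput = 90280 bbl/day
Fraction yield = 11.9%
yield = throughput * fraction / 100
yield = 90280 * 11.9 / 100 = 10743.32

10743.32 bbl/day


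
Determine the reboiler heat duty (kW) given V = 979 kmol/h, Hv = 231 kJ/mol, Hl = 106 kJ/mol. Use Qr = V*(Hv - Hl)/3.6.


Qr = 979 * (231 - 106) / 3.6 = 979 * 125 / 3.6 = 33990

33990 kW


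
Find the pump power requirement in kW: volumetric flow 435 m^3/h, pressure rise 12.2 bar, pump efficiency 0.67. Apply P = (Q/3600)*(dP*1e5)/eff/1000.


Q = 435 / 3600 = 0.120833 m^3/s
P = 0.120833 * (12.2 * 1e5) / 0.67 / 1000 = 220.0

220.0 kW


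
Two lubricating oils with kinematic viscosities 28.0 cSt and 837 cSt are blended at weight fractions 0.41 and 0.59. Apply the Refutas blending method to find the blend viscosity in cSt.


Refutas method: VBN_i = 14.534*ln(ln(visc_i + 0.8)) + 10.975, blended linearly by mass fraction; since VBN is linear in VBI_i = ln(ln(visc_i + 0.8)) and the fractions sum to 1, blend VBI directly: visc = exp(exp(VBI_blend)) - 0.8
VBI_1 = ln(ln(28.0 + 0.8)) = 1.21205
VBI_2 = ln(ln(837 + 0.8)) = 1.90669
VBI_blend = 0.41 * 1.21205 + 0.59 * 1.90669 = 1.62189
visc_blend = exp(exp(1.62189)) - 0.8 = 157.2

157.2 cSt


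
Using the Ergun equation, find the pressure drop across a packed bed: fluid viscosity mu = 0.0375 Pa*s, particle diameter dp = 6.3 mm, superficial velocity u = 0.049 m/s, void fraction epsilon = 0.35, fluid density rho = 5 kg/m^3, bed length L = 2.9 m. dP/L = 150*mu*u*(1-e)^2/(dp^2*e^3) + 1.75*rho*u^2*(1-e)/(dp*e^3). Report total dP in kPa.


dp = 6.3 mm = 0.0063 m
Viscous term = 150*0.0375*0.049*(1-0.35)^2 / (0.0063^2*0.35^3) = 68432.1
Inertial term = 1.75*5*0.049^2*(1-0.35) / (0.0063*0.35^3) = 50.5556
dP/L = 68432.1 + 50.5556 = 68482.7 Pa/m
dP = 68482.7 * 2.9 / 1000 = 198.6 kPa

198.6 kPa


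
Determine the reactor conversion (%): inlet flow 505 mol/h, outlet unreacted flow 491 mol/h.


X = (F_in - F_out) / F_in * 100
Moles reacted = 505 - 491 = 14
X = 14 / 505 * 100
= 0.02772 * 100
= 2.772 %

2.772 %


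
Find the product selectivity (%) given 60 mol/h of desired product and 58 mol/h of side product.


Selectivity = desired / (desired + undesired) * 100
Total products = 60 + 58 = 118 mol/h
S = 60 / 118 * 100
= 0.5085 * 100
= 50.85 %

50.85 %


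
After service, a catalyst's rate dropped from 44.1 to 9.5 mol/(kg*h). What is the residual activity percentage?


Activity (%) = (rate_used / rate_fresh) * 100
rate_used = 9.5, rate_fresh = 44.1
= (9.5 / 44.1) * 100
= 0.2154 * 100 = 21.54

21.54 %


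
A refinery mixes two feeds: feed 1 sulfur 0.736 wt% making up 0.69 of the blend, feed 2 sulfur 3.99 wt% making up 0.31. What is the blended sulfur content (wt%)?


Linear sulfur blending: S_blend = x1*S1 + x2*S2
Contribution 1: 0.69 * 0.736 = 0.50784 wt%
Contribution 2: 0.31 * 3.99 = 1.2369 wt%
S_blend = 0.50784 + 1.2369 = 1.74474

1.74474 wt%


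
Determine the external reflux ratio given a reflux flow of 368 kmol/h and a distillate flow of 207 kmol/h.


Reflux ratio definition: R = L / D (liquid returned / distillate withdrawn)
L = 368 kmol/h, D = 207 kmol/h
R = 368 / 207 = 1.778

1.778


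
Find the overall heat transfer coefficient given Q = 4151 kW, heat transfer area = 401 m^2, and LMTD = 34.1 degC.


From Q = U*A*LMTD, U = Q / (A * LMTD)
U = 4151 / (401 * 34.1) = 4151 / 13674.1 = 0.3036

0.3036 kW/(m^2*K)


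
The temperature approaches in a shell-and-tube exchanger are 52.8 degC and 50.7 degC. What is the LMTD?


LMTD = (dT1 - dT2) / ln(dT1/dT2)
= (52.8 - 50.7) / ln(52.8 / 50.7) = 2.1 / 0.0405853 = 51.74

51.74 degC


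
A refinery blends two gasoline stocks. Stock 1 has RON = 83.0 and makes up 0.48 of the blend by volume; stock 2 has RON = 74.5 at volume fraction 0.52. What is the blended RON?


Linear blending: RON_blend = sum(vi * RONi)
Contribution 1: 0.48 * 83.0 = 39.84
Contribution 2: 0.52 * 74.5 = 38.74
RON_blend = 39.84 + 38.74 = 78.58

78.58


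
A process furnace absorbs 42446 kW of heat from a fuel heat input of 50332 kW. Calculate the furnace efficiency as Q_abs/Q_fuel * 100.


Furnace efficiency = Q_absorbed / Q_fuel * 100
= 42446 / 50332 * 100 = 84.33

84.33 %


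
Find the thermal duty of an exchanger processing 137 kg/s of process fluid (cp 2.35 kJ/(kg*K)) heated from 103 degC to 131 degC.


Q = m_dot * cp * delta_T
delta_T = 131 - 103 = 28 K
Q = 137 * 2.35 * 28
= 321.95 * 28
= 9014.6 kW

9014.6 kW


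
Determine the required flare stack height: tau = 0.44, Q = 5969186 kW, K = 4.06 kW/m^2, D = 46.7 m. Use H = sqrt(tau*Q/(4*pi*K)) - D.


tau*Q/(4*pi*K) = 0.44 * 5969186 / (4 * pi * 4.06) = 51479.2
sqrt(51479.2) = 226.89
H = 226.89 - 46.7 = 180.2

180.2 m


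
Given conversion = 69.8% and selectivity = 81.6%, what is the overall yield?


Overall yield = conversion (%) * selectivity (%) / 100
Conversion = 69.8%, Selectivity = 81.6%
Y = 69.8 * 81.6 / 100
= 56.9568 %

56.9568 %


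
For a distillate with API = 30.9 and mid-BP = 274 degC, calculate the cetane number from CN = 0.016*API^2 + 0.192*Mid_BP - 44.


CN = 0.016 * 30.9^2 + 0.192 * 274 - 44
CN = 15.27696 + 52.608 - 44 = 23.88496

23.88496


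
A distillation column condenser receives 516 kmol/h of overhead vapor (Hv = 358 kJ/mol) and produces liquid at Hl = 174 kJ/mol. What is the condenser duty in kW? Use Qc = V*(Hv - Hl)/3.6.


Qc = 516 * (358 - 174) / 3.6 = 516 * 184 / 3.6 = 26370

26370 kW


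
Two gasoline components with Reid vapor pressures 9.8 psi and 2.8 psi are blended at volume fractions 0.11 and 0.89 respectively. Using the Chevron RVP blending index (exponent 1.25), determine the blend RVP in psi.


Chevron index: RVP_blend = (sum xi*RVPi^1.25)^(1/1.25)
RVP^1.25 terms: 0.11 * 9.8^1.25 + 0.89 * 2.8^1.25 = 5.1309
RVP_blend = 5.1309^(1/1.25) = 3.700

3.700 psi


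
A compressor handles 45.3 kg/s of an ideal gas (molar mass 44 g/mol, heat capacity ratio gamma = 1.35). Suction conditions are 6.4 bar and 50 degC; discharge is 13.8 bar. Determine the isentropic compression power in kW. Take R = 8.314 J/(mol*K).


Isentropic work: W = m*(gamma/(gamma-1))*(R*T1/MW)*((P2/P1)^((gamma-1)/gamma) - 1)
T1 = 50 + 273.15 = 323.15 K
Pressure ratio = 13.8 / 6.4 = 2.15625
Exponent = (1.35 - 1)/1.35 = 0.259259
(P2/P1)^exp - 1 = 2.15625^0.259259 - 1 = 0.220435
W = 45.3 * 1.35 / 0.35 * 8.314 * 323.15 / 44 * 0.220435 = 2352

2352 kW


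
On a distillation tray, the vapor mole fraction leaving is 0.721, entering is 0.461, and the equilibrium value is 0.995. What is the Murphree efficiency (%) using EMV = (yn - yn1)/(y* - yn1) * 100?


Murphree vapor efficiency: EMV = (y_n - y_(n-1)) / (y*_n - y_(n-1)) * 100
EMV = (0.721 - 0.461) / (0.995 - 0.461) * 100 = 0.26 / 0.534 * 100 = 48.69

48.69 %


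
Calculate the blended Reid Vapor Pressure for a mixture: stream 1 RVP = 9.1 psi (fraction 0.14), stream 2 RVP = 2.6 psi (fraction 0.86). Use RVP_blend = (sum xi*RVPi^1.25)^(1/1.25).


Chevron index: RVP_blend = (sum xi*RVPi^1.25)^(1/1.25)
RVP^1.25 terms: 0.14 * 9.1^1.25 + 0.86 * 2.6^1.25 = 5.05206
RVP_blend = 5.05206^(1/1.25) = 3.654

3.654 psi


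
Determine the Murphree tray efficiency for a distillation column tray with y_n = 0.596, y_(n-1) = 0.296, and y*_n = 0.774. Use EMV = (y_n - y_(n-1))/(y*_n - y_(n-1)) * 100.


Murphree vapor efficiency: EMV = (y_n - y_(n-1)) / (y*_n - y_(n-1)) * 100
EMV = (0.596 - 0.296) / (0.774 - 0.296) * 100 = 0.3 / 0.478 * 100 = 62.76

62.76 %


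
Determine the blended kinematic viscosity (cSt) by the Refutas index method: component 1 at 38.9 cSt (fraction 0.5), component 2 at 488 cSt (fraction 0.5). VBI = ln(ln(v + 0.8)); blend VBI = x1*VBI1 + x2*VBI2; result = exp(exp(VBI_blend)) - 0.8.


Refutas method: VBN_i = 14.534*ln(ln(visc_i + 0.8)) + 10.975, blended linearly by mass fraction; since VBN is linear in VBI_i = ln(ln(visc_i + 0.8)) and the fractions sum to 1, blend VBI directly: visc = exp(exp(VBI_blend)) - 0.8
VBI_1 = ln(ln(38.9 + 0.8)) = 1.30328
VBI_2 = ln(ln(488 + 0.8)) = 1.82325
VBI_blend = 0.5 * 1.30328 + 0.5 * 1.82325 = 1.56326
visc_blend = exp(exp(1.56326)) - 0.8 = 117.6

117.6 cSt


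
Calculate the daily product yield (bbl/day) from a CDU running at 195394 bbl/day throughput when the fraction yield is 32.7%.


Crude throughput = 195394 bbl/day
Fraction yield = 32.7%
yield = throughput * fraction / 100
yield = 195394 * 32.7 / 100 = 63893.838

63893.838 bbl/day


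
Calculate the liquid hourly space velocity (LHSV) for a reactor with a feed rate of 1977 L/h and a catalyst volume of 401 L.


LHSV = volumetric feed rate / catalyst volume
= 1977 L/h / 401 L
= 4.930 h^-1

4.930 h^-1


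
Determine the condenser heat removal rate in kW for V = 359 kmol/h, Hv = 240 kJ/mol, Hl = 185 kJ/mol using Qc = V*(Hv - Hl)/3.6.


Qc = 359 * (240 - 185) / 3.6 = 359 * 55 / 3.6 = 5485

5485 kW


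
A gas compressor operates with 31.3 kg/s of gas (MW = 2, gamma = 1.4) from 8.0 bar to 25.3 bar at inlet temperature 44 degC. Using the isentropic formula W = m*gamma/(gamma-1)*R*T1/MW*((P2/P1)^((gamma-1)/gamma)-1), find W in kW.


Isentropic work: W = m*(gamma/(gamma-1))*(R*T1/MW)*((P2/P1)^((gamma-1)/gamma) - 1)
T1 = 44 + 273.15 = 317.15 K
Pressure ratio = 25.3 / 8.0 = 3.1625
Exponent = (1.4 - 1)/1.4 = 0.285714
(P2/P1)^exp - 1 = 3.1625^0.285714 - 1 = 0.389523
W = 31.3 * 1.4 / 0.4 * 8.314 * 317.15 / 2 * 0.389523 = 56260

56260 kW


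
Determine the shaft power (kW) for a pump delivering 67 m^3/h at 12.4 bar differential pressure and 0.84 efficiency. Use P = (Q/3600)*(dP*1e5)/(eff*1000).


Q = 67 / 3600 = 0.0186111 m^3/s
P = 0.0186111 * (12.4 * 1e5) / 0.84 / 1000 = 27.47

27.47 kW


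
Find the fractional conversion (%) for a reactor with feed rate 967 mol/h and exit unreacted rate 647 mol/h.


X = (F_in - F_out) / F_in * 100
Moles reacted = 967 - 647 = 320
X = 320 / 967 * 100
= 0.3309 * 100
= 33.09 %

33.09 %
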